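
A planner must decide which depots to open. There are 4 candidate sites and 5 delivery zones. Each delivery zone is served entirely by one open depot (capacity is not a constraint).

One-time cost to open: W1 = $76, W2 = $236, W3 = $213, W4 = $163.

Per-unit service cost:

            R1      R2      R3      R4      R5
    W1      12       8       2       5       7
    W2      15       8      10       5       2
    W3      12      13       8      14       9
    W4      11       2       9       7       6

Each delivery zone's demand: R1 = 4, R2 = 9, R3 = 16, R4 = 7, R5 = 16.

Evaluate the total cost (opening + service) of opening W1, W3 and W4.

Total cost: 677

Each delivery zone is assigned to its cheapest site among the open ones.
{W1, W3, W4}: R1→W4 11·4=44, R2→W4 2·9=18, R3→W1 2·16=32, R4→W1 5·7=35, R5→W4 6·16=96. Service 225; fixed 452; total 677.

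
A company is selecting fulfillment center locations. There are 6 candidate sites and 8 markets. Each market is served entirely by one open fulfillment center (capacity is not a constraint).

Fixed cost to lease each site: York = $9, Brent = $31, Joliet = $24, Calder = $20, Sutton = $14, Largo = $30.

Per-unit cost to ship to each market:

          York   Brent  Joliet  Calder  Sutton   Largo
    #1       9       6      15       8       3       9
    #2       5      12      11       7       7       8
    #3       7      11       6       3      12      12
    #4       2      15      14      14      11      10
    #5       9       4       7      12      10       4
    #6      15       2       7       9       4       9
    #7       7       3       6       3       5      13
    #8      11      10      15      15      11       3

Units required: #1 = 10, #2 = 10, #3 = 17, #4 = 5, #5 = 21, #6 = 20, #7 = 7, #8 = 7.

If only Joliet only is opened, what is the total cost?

Total cost: 890

Each market is assigned to its cheapest site among the open ones.
{Joliet}: #1→Joliet 15·10=150, #2→Joliet 11·10=110, #3→Joliet 6·17=102, #4→Joliet 14·5=70, #5→Joliet 7·21=147, #6→Joliet 7·20=140, #7→Joliet 6·7=42, #8→Joliet 15·7=105. Service 866; fixed 24; total 890.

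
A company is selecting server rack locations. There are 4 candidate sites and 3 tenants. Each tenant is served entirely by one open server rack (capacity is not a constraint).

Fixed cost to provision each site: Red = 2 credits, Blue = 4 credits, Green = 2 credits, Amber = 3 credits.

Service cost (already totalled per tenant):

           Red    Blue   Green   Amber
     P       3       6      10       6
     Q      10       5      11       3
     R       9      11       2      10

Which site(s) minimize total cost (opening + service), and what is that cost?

Open Red, Green and Amber; minimum total cost 15.

For any fixed open set, each tenant goes to its cheapest open site; total = fixed + service.
{Red, Green, Amber}: P→Red 3, Q→Amber 3, R→Green 2. Service 8; fixed 7; total 15.
{Green, Amber}: P→Amber 6, Q→Amber 3, R→Green 2. Service 11; fixed 5; total 16.
{Red, Blue, Green}: service 10 + fixed 8 = 18
{Red, Blue, Green, Amber}: service 8 + fixed 11 = 19
No other subset beats 15.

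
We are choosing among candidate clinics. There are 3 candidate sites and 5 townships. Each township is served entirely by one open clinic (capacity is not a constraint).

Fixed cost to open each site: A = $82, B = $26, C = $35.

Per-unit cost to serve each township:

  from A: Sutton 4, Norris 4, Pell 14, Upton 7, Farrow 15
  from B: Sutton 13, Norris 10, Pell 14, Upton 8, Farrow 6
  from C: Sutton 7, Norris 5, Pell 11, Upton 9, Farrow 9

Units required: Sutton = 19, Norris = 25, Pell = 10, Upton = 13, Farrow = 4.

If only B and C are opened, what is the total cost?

Each township is assigned to its cheapest site among the open ones.
{B, C}: Sutton→C 7·19=133, Norris→C 5·25=125, Pell→C 11·10=110, Upton→B 8·13=104, Farrow→B 6·4=24. Service 496; fixed 61; total 557.

Total cost: 557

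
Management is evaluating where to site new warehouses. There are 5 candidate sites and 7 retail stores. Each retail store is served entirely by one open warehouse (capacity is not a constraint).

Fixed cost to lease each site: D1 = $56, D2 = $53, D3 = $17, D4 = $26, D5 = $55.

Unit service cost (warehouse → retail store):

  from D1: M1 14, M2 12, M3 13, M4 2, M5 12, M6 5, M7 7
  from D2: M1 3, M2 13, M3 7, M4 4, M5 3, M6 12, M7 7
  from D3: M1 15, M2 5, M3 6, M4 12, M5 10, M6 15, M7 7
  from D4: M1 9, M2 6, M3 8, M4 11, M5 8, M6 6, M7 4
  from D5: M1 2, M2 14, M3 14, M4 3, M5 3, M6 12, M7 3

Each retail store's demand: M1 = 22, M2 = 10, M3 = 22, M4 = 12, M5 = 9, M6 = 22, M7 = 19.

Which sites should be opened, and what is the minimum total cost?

Open D1, D3 and D5; minimum total cost 572.

For any fixed open set, each retail store goes to its cheapest open site; total = fixed + service.
{D1, D3, D5}: M1→D5 2·22=44, M2→D3 5·10=50, M3→D3 6·22=132, M4→D1 2·12=24, M5→D5 3·9=27, M6→D1 5·22=110, M7→D5 3·19=57. Service 444; fixed 128; total 572.
{D3, D4, D5}: M1→D5 2·22=44, M2→D3 5·10=50, M3→D3 6·22=132, M4→D5 3·12=36, M5→D5 3·9=27, M6→D4 6·22=132, M7→D5 3·19=57. Service 478; fixed 98; total 576.
{D1, D3, D4, D5}: M1→D5 2·22=44, M2→D3 5·10=50, M3→D3 6·22=132, M4→D1 2·12=24, M5→D5 3·9=27, M6→D1 5·22=110, M7→D5 3·19=57. Service 444; fixed 154; total 598.
{D1, D2, D3, D4, D5}: service 444 + fixed 207 = 651
No other subset beats 572.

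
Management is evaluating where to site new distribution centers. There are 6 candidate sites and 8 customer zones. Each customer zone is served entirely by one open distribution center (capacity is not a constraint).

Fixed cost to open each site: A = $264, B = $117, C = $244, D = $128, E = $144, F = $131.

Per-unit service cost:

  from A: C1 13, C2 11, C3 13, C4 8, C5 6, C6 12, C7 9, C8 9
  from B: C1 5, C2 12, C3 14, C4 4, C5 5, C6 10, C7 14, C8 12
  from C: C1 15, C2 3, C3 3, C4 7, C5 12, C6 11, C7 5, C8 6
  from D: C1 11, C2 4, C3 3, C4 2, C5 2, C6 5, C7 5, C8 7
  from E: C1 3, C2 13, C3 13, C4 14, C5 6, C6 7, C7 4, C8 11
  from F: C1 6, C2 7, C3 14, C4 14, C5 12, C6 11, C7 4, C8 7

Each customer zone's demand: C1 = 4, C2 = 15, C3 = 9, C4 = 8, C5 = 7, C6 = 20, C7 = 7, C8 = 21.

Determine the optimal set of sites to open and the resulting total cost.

Open D only; minimum total cost 571.

For any fixed open set, each customer zone goes to its cheapest open site; total = fixed + service.
{D}: C1→D 11·4=44, C2→D 4·15=60, C3→D 3·9=27, C4→D 2·8=16, C5→D 2·7=14, C6→D 5·20=100, C7→D 5·7=35, C8→D 7·21=147. Service 443; fixed 128; total 571.
{B, D}: C1→B 5·4=20, C2→D 4·15=60, C3→D 3·9=27, C4→D 2·8=16, C5→D 2·7=14, C6→D 5·20=100, C7→D 5·7=35, C8→D 7·21=147. Service 419; fixed 245; total 664.
{D, F}: C1→F 6·4=24, C2→D 4·15=60, C3→D 3·9=27, C4→D 2·8=16, C5→D 2·7=14, C6→D 5·20=100, C7→F 4·7=28, C8→D 7·21=147. Service 416; fixed 259; total 675.
{A, B, C, D, E, F}: service 368 + fixed 1028 = 1396
No other subset beats 571.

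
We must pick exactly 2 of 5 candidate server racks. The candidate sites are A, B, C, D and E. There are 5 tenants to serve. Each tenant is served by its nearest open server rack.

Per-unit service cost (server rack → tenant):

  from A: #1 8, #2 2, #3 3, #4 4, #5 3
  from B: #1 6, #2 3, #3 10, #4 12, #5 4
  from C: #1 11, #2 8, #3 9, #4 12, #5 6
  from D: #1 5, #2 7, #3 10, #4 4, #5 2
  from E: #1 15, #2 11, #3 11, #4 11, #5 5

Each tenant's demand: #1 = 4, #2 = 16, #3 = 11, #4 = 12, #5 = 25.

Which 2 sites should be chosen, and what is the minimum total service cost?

With exactly 2 open, each tenant uses its cheapest among the chosen.
{A, D}: #1→D 5·4=20, #2→A 2·16=32, #3→A 3·11=33, #4→A 4·12=48, #5→D 2·25=50. Service cost 183.
{A, B}: service cost 212
{A, C}: service cost 220
Among all 10 size-2 choices, {A, D} is lowest.

Choose A and D; total service cost 183.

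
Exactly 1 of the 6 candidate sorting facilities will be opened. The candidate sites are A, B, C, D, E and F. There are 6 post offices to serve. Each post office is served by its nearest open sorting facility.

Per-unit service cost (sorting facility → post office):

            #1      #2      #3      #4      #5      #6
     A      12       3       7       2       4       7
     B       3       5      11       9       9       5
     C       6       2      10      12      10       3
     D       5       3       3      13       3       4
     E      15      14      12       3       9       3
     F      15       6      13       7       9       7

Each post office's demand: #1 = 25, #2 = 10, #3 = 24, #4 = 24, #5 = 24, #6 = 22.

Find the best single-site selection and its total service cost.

With exactly 1 open, each post office uses its cheapest among the chosen.
{D}: #1→D 5·25=125, #2→D 3·10=30, #3→D 3·24=72, #4→D 13·24=312, #5→D 3·24=72, #6→D 4·22=88. Service cost 699.
{A}: service cost 796
{B}: service cost 931
Among all 6 size-1 choices, {D} is lowest.

Choose D only; total service cost 699.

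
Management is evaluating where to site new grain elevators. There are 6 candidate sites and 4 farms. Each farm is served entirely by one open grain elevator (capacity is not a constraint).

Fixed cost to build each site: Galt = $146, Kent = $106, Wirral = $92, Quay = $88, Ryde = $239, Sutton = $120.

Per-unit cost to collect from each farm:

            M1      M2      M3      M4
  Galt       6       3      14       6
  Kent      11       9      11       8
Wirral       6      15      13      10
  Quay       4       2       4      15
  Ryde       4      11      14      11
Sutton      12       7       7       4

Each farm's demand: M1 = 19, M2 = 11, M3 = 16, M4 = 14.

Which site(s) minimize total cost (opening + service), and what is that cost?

For any fixed open set, each farm goes to its cheapest open site; total = fixed + service.
{Quay, Sutton}: M1→Quay 4·19=76, M2→Quay 2·11=22, M3→Quay 4·16=64, M4→Sutton 4·14=56. Service 218; fixed 208; total 426.
{Quay}: M1→Quay 4·19=76, M2→Quay 2·11=22, M3→Quay 4·16=64, M4→Quay 15·14=210. Service 372; fixed 88; total 460.
{Kent, Quay}: service 274 + fixed 194 = 468
{Galt, Kent, Wirral, Quay, Ryde, Sutton}: service 218 + fixed 791 = 1009
No other subset beats 426.

Open Quay and Sutton; minimum total cost 426.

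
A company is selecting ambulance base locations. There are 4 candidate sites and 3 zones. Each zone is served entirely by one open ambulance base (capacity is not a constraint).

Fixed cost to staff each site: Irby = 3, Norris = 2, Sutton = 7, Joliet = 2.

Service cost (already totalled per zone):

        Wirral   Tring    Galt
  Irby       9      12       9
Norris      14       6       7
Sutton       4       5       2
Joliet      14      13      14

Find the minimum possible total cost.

For any fixed open set, each zone goes to its cheapest open site; total = fixed + service.
{Sutton}: Wirral→Sutton 4, Tring→Sutton 5, Galt→Sutton 2. Service 11; fixed 7; total 18.
{Norris, Sutton}: service 11 + fixed 9 = 20
{Sutton, Joliet}: service 11 + fixed 9 = 20
{Irby, Norris, Sutton, Joliet}: service 11 + fixed 14 = 25
(All 15 nonempty subsets were checked; Sutton only is lowest.)

Minimum total cost: 18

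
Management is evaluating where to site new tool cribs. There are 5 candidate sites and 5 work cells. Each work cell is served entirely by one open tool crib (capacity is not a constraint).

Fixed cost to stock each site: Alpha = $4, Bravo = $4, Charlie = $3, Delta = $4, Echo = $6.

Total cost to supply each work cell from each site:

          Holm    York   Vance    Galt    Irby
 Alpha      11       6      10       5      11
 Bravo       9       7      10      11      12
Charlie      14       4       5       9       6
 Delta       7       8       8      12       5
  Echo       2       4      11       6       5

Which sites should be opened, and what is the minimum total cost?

For any fixed open set, each work cell goes to its cheapest open site; total = fixed + service.
{Charlie, Echo}: Holm→Echo 2, York→Charlie 4, Vance→Charlie 5, Galt→Echo 6, Irby→Echo 5. Service 22; fixed 9; total 31.
{Alpha, Charlie, Echo}: service 21 + fixed 13 = 34
{Echo}: Holm→Echo 2, York→Echo 4, Vance→Echo 11, Galt→Echo 6, Irby→Echo 5. Service 28; fixed 6; total 34.
{Alpha, Bravo, Charlie, Delta, Echo}: service 21 + fixed 21 = 42
No other subset beats 31.

Open Charlie and Echo; minimum total cost 31.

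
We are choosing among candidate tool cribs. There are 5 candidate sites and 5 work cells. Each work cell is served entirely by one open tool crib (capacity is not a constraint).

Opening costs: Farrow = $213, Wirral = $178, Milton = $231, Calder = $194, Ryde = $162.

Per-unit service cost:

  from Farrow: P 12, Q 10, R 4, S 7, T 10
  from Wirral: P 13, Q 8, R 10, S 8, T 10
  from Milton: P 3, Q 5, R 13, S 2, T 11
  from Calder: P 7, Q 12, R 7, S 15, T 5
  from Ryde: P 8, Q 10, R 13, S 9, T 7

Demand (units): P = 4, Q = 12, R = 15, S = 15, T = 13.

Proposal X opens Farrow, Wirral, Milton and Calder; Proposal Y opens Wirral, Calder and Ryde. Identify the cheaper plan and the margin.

Proposal Y is cheaper by 95.

Proposal X: {Farrow, Wirral, Milton, Calder}: P→Milton 3·4=12, Q→Milton 5·12=60, R→Farrow 4·15=60, S→Milton 2·15=30, T→Calder 5·13=65. Service 227; fixed 816; total 1043.
Proposal Y: {Wirral, Calder, Ryde}: P→Calder 7·4=28, Q→Wirral 8·12=96, R→Calder 7·15=105, S→Wirral 8·15=120, T→Calder 5·13=65. Service 414; fixed 534; total 948.
Difference: |1043 − 948| = 95.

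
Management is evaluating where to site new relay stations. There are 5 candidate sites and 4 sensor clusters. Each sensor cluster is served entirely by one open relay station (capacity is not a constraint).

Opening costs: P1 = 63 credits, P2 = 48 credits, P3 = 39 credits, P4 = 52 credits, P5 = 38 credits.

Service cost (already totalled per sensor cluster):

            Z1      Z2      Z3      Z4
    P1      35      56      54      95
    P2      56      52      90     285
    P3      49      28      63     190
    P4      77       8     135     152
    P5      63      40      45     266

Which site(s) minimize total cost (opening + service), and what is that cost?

For any fixed open set, each sensor cluster goes to its cheapest open site; total = fixed + service.
{P1}: Z1→P1 35, Z2→P1 56, Z3→P1 54, Z4→P1 95. Service 240; fixed 63; total 303.
{P1, P4}: Z1→P1 35, Z2→P4 8, Z3→P1 54, Z4→P1 95. Service 192; fixed 115; total 307.
{P1, P3}: service 212 + fixed 102 = 314
{P1, P2, P3, P4, P5}: service 183 + fixed 240 = 423
No other subset beats 303.

Open P1 only; minimum total cost 303.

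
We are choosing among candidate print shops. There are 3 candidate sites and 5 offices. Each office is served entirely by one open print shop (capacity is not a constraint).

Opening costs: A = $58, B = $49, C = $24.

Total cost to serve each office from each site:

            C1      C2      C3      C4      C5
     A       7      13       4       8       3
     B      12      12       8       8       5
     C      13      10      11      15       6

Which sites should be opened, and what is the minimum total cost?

For any fixed open set, each office goes to its cheapest open site; total = fixed + service.
{C}: C1→C 13, C2→C 10, C3→C 11, C4→C 15, C5→C 6. Service 55; fixed 24; total 79.
{A}: service 35 + fixed 58 = 93
{B}: C1→B 12, C2→B 12, C3→B 8, C4→B 8, C5→B 5. Service 45; fixed 49; total 94.
{A, B, C}: service 32 + fixed 131 = 163
No other subset beats 79.

Open C only; minimum total cost 79.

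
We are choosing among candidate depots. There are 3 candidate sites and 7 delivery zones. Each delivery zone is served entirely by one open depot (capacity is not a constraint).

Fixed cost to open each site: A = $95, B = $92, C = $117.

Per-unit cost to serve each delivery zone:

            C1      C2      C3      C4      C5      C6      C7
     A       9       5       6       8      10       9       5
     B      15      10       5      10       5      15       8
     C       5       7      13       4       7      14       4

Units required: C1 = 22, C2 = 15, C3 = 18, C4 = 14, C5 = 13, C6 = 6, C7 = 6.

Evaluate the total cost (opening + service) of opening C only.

Total cost: 821

Each delivery zone is assigned to its cheapest site among the open ones.
{C}: C1→C 5·22=110, C2→C 7·15=105, C3→C 13·18=234, C4→C 4·14=56, C5→C 7·13=91, C6→C 14·6=84, C7→C 4·6=24. Service 704; fixed 117; total 821.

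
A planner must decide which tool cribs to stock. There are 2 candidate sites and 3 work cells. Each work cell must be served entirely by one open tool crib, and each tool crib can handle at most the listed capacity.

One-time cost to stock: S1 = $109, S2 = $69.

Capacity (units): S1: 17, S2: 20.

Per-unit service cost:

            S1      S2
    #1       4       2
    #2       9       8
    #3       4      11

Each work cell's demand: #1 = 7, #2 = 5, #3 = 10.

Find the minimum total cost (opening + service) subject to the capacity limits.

Open {S1, S2}: #1→S2 2·7=14, #2→S2 8·5=40, #3→S1 4·10=40.
Loads: S1 carries 10/17, S2 carries 12/20. Service 94; fixed 178; total 272.
Next best feasible plan costs 277.

Minimum total cost: 272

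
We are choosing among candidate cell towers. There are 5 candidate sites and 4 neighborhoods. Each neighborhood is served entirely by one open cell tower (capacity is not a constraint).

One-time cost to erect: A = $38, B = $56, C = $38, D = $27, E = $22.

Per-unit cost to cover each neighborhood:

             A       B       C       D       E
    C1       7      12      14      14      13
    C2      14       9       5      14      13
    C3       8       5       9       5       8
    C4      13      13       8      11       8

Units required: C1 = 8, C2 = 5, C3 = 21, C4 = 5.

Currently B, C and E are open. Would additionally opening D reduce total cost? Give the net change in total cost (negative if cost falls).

No — net change +27 (cost rises by 27).

Current service cost with {B, C, E}: 266.
Adding D: each neighborhood re-picks its cheapest; new service cost 266, saving 0.
Extra fixed cost: 27. Net change = 27 − 0 = 27.
(Totals: 382 → 409.)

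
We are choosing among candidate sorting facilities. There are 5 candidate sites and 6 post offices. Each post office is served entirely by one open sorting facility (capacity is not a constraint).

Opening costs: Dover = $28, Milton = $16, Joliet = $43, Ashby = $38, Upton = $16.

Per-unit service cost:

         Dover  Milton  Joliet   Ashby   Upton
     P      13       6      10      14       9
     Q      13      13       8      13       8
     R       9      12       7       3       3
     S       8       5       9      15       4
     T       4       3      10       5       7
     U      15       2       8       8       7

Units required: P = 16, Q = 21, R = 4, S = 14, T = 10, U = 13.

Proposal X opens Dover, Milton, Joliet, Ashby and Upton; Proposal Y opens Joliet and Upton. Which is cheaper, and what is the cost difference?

Proposal X is cheaper by 71.

Proposal X: {Dover, Milton, Joliet, Ashby, Upton}: P→Milton 6·16=96, Q→Joliet 8·21=168, R→Ashby 3·4=12, S→Upton 4·14=56, T→Milton 3·10=30, U→Milton 2·13=26. Service 388; fixed 141; total 529.
Proposal Y: {Joliet, Upton}: P→Upton 9·16=144, Q→Joliet 8·21=168, R→Upton 3·4=12, S→Upton 4·14=56, T→Upton 7·10=70, U→Upton 7·13=91. Service 541; fixed 59; total 600.
Difference: |529 − 600| = 71.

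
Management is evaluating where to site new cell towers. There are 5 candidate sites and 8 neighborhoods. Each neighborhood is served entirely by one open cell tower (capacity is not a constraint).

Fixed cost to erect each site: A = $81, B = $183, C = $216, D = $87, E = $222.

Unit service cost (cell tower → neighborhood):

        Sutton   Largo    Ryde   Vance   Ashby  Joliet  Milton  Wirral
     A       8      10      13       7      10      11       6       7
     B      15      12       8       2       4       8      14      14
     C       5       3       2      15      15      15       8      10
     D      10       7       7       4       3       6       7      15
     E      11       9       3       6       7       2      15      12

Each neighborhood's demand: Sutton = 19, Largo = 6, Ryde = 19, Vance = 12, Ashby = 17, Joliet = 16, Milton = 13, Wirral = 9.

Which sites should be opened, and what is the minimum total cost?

For any fixed open set, each neighborhood goes to its cheapest open site; total = fixed + service.
{C, D}: Sutton→C 5·19=95, Largo→C 3·6=18, Ryde→C 2·19=38, Vance→D 4·12=48, Ashby→D 3·17=51, Joliet→D 6·16=96, Milton→D 7·13=91, Wirral→C 10·9=90. Service 527; fixed 303; total 830.
{A, D}: service 663 + fixed 168 = 831
{A, C, D}: service 487 + fixed 384 = 871
{A, B, C, D, E}: Sutton→C 5·19=95, Largo→C 3·6=18, Ryde→C 2·19=38, Vance→B 2·12=24, Ashby→D 3·17=51, Joliet→E 2·16=32, Milton→A 6·13=78, Wirral→A 7·9=63. Service 399; fixed 789; total 1188.
No other subset beats 830.

Open C and D; minimum total cost 830.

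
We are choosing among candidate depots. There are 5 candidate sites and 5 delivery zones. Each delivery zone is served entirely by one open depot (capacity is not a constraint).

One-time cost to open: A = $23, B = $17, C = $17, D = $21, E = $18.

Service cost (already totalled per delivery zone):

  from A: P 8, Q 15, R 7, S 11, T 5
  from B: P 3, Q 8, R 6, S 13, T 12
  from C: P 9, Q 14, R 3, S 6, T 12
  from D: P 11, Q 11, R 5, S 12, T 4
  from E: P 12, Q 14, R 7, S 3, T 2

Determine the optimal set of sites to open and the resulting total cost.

Open E only; minimum total cost 56.

For any fixed open set, each delivery zone goes to its cheapest open site; total = fixed + service.
{E}: P→E 12, Q→E 14, R→E 7, S→E 3, T→E 2. Service 38; fixed 18; total 56.
{B, E}: P→B 3, Q→B 8, R→B 6, S→E 3, T→E 2. Service 22; fixed 35; total 57.
{B}: service 42 + fixed 17 = 59
{A, B, C, D, E}: service 19 + fixed 96 = 115
No other subset beats 56.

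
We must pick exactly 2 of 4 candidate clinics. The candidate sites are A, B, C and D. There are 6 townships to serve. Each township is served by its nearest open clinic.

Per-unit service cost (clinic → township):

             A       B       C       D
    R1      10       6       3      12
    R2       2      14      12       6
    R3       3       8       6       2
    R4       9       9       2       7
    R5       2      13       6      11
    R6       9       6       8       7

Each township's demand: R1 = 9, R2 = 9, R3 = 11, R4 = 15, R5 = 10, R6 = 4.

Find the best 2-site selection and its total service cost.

Choose A and C; total service cost 160.

With exactly 2 open, each township uses its cheapest among the chosen.
{A, C}: R1→C 3·9=27, R2→A 2·9=18, R3→A 3·11=33, R4→C 2·15=30, R5→A 2·10=20, R6→C 8·4=32. Service cost 160.
{C, D}: service cost 221
{A, D}: service cost 283
Among all 6 size-2 choices, {A, C} is lowest.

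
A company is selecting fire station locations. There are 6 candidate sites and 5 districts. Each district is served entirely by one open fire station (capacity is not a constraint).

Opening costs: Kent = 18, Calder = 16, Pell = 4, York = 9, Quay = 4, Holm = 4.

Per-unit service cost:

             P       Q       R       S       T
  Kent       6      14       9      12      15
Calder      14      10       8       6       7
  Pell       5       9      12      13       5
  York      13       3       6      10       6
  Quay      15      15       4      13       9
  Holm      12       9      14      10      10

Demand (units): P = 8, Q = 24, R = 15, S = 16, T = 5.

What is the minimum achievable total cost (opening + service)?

Minimum total cost: 326

For any fixed open set, each district goes to its cheapest open site; total = fixed + service.
{Calder, Pell, York, Quay}: P→Pell 5·8=40, Q→York 3·24=72, R→Quay 4·15=60, S→Calder 6·16=96, T→Pell 5·5=25. Service 293; fixed 33; total 326.
{Calder, Pell, York, Quay, Holm}: P→Pell 5·8=40, Q→York 3·24=72, R→Quay 4·15=60, S→Calder 6·16=96, T→Pell 5·5=25. Service 293; fixed 37; total 330.
{Kent, Calder, Pell, York, Quay}: P→Pell 5·8=40, Q→York 3·24=72, R→Quay 4·15=60, S→Calder 6·16=96, T→Pell 5·5=25. Service 293; fixed 51; total 344.
{Kent, Calder, Pell, York, Quay, Holm}: service 293 + fixed 55 = 348
No other subset beats 326.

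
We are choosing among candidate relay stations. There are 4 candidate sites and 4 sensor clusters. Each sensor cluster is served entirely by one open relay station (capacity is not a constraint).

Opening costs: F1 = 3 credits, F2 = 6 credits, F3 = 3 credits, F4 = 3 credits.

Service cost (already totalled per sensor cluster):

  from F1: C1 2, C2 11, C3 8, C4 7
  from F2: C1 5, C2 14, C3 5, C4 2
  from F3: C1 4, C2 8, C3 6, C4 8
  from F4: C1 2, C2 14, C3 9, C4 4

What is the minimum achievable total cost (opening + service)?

For any fixed open set, each sensor cluster goes to its cheapest open site; total = fixed + service.
{F3, F4}: C1→F4 2, C2→F3 8, C3→F3 6, C4→F4 4. Service 20; fixed 6; total 26.
{F2, F3}: C1→F3 4, C2→F3 8, C3→F2 5, C4→F2 2. Service 19; fixed 9; total 28.
{F1, F2}: C1→F1 2, C2→F1 11, C3→F2 5, C4→F2 2. Service 20; fixed 9; total 29.
{F1, F2, F3, F4}: C1→F1 2, C2→F3 8, C3→F2 5, C4→F2 2. Service 17; fixed 15; total 32.
No other subset beats 26.

Minimum total cost: 26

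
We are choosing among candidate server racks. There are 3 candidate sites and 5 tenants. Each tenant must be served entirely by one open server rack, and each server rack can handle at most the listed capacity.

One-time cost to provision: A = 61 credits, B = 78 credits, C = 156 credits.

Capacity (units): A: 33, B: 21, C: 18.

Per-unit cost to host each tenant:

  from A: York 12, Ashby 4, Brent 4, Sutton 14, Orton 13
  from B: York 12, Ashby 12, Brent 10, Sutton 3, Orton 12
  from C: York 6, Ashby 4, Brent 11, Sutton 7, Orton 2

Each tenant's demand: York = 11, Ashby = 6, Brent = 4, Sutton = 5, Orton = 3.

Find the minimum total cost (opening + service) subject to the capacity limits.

Open {A}: York→A 12·11=132, Ashby→A 4·6=24, Brent→A 4·4=16, Sutton→A 14·5=70, Orton→A 13·3=39.
Loads: A carries 29/33. Service 281; fixed 61; total 342.
Next best feasible plan costs 362.

Minimum total cost: 342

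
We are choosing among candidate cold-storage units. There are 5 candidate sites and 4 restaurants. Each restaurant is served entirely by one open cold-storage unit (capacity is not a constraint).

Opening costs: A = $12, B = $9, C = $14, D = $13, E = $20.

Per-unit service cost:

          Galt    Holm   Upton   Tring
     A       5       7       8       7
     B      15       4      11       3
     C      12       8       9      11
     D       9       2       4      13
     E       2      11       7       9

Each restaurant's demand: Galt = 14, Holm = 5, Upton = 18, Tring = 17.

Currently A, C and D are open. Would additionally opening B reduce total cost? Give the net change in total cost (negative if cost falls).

Yes — net change −59 (cost falls by 59).

Current service cost with {A, C, D}: 271.
Adding B: each restaurant re-picks its cheapest; new service cost 203, saving 68.
Extra fixed cost: 9. Net change = 9 − 68 = -59.
(Totals: 310 → 251.)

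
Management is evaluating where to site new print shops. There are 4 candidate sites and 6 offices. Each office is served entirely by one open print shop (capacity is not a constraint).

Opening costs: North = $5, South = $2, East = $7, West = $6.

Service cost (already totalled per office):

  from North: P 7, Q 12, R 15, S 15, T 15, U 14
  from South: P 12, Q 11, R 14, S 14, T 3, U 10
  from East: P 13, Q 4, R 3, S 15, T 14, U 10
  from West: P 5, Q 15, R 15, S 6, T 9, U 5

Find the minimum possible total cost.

Minimum total cost: 41

For any fixed open set, each office goes to its cheapest open site; total = fixed + service.
{South, East, West}: P→West 5, Q→East 4, R→East 3, S→West 6, T→South 3, U→West 5. Service 26; fixed 15; total 41.
{East, West}: service 32 + fixed 13 = 45
{North, South, East, West}: P→West 5, Q→East 4, R→East 3, S→West 6, T→South 3, U→West 5. Service 26; fixed 20; total 46.
{South}: service 64 + fixed 2 = 66
No other subset beats 41.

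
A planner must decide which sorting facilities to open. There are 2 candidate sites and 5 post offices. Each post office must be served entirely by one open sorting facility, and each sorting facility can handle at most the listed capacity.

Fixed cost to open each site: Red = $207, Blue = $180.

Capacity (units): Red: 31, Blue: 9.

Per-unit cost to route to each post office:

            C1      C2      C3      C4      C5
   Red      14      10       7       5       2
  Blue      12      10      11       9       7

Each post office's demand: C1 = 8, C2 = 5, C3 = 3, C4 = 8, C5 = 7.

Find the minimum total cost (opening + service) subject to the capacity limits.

Open {Red}: C1→Red 14·8=112, C2→Red 10·5=50, C3→Red 7·3=21, C4→Red 5·8=40, C5→Red 2·7=14.
Loads: Red carries 31/31. Service 237; fixed 207; total 444.
Next best feasible plan costs 608.

Minimum total cost: 444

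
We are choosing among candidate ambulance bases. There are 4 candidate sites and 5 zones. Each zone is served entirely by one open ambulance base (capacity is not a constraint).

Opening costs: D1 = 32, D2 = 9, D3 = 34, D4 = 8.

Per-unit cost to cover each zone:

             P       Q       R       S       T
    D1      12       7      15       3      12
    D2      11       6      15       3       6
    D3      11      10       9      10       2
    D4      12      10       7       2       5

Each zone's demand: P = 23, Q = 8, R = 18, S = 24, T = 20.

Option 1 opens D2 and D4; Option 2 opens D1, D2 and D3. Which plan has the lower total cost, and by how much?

Option 1 is cheaper by 58.

Option 1: {D2, D4}: P→D2 11·23=253, Q→D2 6·8=48, R→D4 7·18=126, S→D4 2·24=48, T→D4 5·20=100. Service 575; fixed 17; total 592.
Option 2: {D1, D2, D3}: P→D2 11·23=253, Q→D2 6·8=48, R→D3 9·18=162, S→D1 3·24=72, T→D3 2·20=40. Service 575; fixed 75; total 650.
Difference: |592 − 650| = 58.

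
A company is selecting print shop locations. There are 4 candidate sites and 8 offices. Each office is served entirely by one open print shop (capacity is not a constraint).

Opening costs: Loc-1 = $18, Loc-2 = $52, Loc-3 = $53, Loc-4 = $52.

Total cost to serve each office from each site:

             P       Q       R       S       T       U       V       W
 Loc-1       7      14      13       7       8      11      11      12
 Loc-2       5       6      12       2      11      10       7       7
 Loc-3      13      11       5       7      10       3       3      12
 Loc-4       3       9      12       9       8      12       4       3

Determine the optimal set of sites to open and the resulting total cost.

For any fixed open set, each office goes to its cheapest open site; total = fixed + service.
{Loc-1}: P→Loc-1 7, Q→Loc-1 14, R→Loc-1 13, S→Loc-1 7, T→Loc-1 8, U→Loc-1 11, V→Loc-1 11, W→Loc-1 12. Service 83; fixed 18; total 101.
{Loc-2}: service 60 + fixed 52 = 112
{Loc-4}: service 60 + fixed 52 = 112
{Loc-1, Loc-2, Loc-3, Loc-4}: service 33 + fixed 175 = 208
No other subset beats 101.

Open Loc-1 only; minimum total cost 101.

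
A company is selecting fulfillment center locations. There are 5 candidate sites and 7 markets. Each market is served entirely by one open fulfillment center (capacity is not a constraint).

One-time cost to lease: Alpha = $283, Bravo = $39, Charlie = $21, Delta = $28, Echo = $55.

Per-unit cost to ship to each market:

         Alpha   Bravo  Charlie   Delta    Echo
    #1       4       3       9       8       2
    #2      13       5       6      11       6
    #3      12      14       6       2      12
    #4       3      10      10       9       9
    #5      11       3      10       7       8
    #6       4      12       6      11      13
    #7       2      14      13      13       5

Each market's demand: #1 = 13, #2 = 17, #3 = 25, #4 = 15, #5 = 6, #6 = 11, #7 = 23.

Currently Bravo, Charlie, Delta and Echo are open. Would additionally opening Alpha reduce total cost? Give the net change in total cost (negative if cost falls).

Current service cost with {Bravo, Charlie, Delta, Echo}: 495.
Adding Alpha: each market re-picks its cheapest; new service cost 314, saving 181.
Extra fixed cost: 283. Net change = 283 − 181 = 102.
(Totals: 638 → 740.)

No — net change +102 (cost rises by 102).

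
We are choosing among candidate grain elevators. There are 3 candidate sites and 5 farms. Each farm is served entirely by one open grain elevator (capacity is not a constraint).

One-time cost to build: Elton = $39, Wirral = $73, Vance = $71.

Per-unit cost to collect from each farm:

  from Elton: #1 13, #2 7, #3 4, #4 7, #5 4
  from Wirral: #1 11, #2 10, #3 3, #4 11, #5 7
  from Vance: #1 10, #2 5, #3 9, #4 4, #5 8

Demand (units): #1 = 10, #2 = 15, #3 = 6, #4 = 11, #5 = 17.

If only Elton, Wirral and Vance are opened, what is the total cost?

Total cost: 488

Each farm is assigned to its cheapest site among the open ones.
{Elton, Wirral, Vance}: #1→Vance 10·10=100, #2→Vance 5·15=75, #3→Wirral 3·6=18, #4→Vance 4·11=44, #5→Elton 4·17=68. Service 305; fixed 183; total 488.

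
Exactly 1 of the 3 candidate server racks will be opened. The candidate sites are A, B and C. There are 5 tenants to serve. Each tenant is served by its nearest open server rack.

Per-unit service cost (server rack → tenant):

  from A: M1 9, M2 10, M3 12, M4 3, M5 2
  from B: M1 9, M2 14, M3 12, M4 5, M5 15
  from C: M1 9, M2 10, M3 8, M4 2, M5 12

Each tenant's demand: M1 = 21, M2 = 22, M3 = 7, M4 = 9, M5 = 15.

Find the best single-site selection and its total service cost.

Choose A only; total service cost 550.

With exactly 1 open, each tenant uses its cheapest among the chosen.
{A}: M1→A 9·21=189, M2→A 10·22=220, M3→A 12·7=84, M4→A 3·9=27, M5→A 2·15=30. Service cost 550.
{C}: service cost 663
{B}: service cost 851
Among all 3 size-1 choices, {A} is lowest.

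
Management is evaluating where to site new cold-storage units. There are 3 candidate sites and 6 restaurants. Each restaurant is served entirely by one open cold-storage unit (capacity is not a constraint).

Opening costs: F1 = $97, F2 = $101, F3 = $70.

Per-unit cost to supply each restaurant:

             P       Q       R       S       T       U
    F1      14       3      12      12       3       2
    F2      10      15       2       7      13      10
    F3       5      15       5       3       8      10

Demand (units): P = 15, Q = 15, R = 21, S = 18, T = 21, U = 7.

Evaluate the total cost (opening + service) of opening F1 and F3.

Total cost: 523

Each restaurant is assigned to its cheapest site among the open ones.
{F1, F3}: P→F3 5·15=75, Q→F1 3·15=45, R→F3 5·21=105, S→F3 3·18=54, T→F1 3·21=63, U→F1 2·7=14. Service 356; fixed 167; total 523.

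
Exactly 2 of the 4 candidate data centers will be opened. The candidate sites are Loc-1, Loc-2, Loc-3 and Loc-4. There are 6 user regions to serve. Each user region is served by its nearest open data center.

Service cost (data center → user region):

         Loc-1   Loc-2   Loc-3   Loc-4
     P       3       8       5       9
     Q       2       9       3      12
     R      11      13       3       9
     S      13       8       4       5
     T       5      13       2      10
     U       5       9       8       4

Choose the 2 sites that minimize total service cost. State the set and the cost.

With exactly 2 open, each user region uses its cheapest among the chosen.
{Loc-1, Loc-3}: P→Loc-1 3, Q→Loc-1 2, R→Loc-3 3, S→Loc-3 4, T→Loc-3 2, U→Loc-1 5. Service cost 19.
{Loc-3, Loc-4}: service cost 21
{Loc-2, Loc-3}: service cost 25
Among all 6 size-2 choices, {Loc-1, Loc-3} is lowest.

Choose Loc-1 and Loc-3; total service cost 19.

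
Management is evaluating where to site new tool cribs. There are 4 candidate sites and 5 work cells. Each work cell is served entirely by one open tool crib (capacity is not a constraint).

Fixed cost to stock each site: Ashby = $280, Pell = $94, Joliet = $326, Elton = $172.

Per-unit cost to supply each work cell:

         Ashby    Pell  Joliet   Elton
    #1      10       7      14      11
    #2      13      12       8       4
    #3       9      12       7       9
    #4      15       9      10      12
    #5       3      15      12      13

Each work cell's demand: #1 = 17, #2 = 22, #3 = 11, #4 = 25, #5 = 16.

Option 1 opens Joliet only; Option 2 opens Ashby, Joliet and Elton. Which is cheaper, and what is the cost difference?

Option 1 is cheaper by 152.

Option 1: {Joliet}: #1→Joliet 14·17=238, #2→Joliet 8·22=176, #3→Joliet 7·11=77, #4→Joliet 10·25=250, #5→Joliet 12·16=192. Service 933; fixed 326; total 1259.
Option 2: {Ashby, Joliet, Elton}: #1→Ashby 10·17=170, #2→Elton 4·22=88, #3→Joliet 7·11=77, #4→Joliet 10·25=250, #5→Ashby 3·16=48. Service 633; fixed 778; total 1411.
Difference: |1259 − 1411| = 152.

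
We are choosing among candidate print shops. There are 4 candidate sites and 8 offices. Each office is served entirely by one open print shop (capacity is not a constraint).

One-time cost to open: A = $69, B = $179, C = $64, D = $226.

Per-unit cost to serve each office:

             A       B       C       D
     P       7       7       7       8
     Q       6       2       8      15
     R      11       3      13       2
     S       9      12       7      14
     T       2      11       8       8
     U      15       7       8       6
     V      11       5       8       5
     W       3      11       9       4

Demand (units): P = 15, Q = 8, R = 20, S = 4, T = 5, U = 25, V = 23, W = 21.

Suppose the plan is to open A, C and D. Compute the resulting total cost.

Each office is assigned to its cheapest site among the open ones.
{A, C, D}: P→A 7·15=105, Q→A 6·8=48, R→D 2·20=40, S→C 7·4=28, T→A 2·5=10, U→D 6·25=150, V→D 5·23=115, W→A 3·21=63. Service 559; fixed 359; total 918.

Total cost: 918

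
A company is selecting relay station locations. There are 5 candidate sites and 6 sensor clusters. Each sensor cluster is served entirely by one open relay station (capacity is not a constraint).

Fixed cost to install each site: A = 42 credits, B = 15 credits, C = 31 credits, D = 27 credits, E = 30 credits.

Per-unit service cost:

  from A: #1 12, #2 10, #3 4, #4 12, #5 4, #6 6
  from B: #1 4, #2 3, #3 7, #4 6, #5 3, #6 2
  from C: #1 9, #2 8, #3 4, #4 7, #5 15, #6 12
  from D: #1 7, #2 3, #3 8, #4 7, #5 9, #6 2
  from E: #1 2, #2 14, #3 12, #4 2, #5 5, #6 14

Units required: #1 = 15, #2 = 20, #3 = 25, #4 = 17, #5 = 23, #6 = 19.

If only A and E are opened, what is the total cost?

Each sensor cluster is assigned to its cheapest site among the open ones.
{A, E}: #1→E 2·15=30, #2→A 10·20=200, #3→A 4·25=100, #4→E 2·17=34, #5→A 4·23=92, #6→A 6·19=114. Service 570; fixed 72; total 642.

Total cost: 642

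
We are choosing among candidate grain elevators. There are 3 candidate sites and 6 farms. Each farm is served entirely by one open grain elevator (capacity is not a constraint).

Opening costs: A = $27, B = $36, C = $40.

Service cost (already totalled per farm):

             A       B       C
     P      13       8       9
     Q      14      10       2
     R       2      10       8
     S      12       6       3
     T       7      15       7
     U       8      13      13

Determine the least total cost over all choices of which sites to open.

For any fixed open set, each farm goes to its cheapest open site; total = fixed + service.
{C}: P→C 9, Q→C 2, R→C 8, S→C 3, T→C 7, U→C 13. Service 42; fixed 40; total 82.
{A}: P→A 13, Q→A 14, R→A 2, S→A 12, T→A 7, U→A 8. Service 56; fixed 27; total 83.
{A, C}: P→C 9, Q→C 2, R→A 2, S→C 3, T→A 7, U→A 8. Service 31; fixed 67; total 98.
{A, B, C}: P→B 8, Q→C 2, R→A 2, S→C 3, T→A 7, U→A 8. Service 30; fixed 103; total 133.
No other subset beats 82.

Minimum total cost: 82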